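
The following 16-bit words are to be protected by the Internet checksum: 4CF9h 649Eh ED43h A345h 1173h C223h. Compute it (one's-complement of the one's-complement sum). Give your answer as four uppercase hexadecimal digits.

EA47

One's-complement addition (fold any carry out of bit 15 back into bit 0):
  0x4CF9 + 0x649E = 0x0B197
  0xB197 + 0xED43 = 0x19EDA → wrap carry → 0x9EDB
  0x9EDB + 0xA345 = 0x14220 → wrap carry → 0x4221
  0x4221 + 0x1173 = 0x05394
  0x5394 + 0xC223 = 0x115B7 → wrap carry → 0x15B8
One's-complement sum = 0x15B8.
Checksum = ~0x15B8 & 0xFFFF = 0xEA47.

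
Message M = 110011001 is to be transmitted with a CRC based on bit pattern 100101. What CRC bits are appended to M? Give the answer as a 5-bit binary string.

00000

Append 5 zeros: 11001100100000. Divide by 100101 (XOR where the leading bit is 1):
  pos 0: 110011 XOR 100101 = 010110
  pos 1: 101100 XOR 100101 = 001001
  pos 3: 100101 XOR 100101 = 000000
Remainder (last 5 bits) = 00000. This is the CRC / FCS.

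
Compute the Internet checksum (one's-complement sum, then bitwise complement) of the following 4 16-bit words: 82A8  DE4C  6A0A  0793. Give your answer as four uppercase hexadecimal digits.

One's-complement addition (fold any carry out of bit 15 back into bit 0):
  0x82A8 + 0xDE4C = 0x160F4 → wrap carry → 0x60F5
  0x60F5 + 0x6A0A = 0x0CAFF
  0xCAFF + 0x0793 = 0x0D292
One's-complement sum = 0xD292.
Checksum = ~0xD292 & 0xFFFF = 0x2D6D.

2D6D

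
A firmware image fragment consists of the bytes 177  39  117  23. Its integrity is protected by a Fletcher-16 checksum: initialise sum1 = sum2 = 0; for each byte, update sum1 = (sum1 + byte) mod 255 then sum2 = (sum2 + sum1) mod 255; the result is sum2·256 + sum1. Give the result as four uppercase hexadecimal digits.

Running sums (mod 255):
  after byte 0 (177): sum1=177, sum2=177
  after byte 1 (39): sum1=216, sum2=138
  after byte 2 (117): sum1=78, sum2=216
  after byte 3 (23): sum1=101, sum2=62
Checksum = sum2·256 + sum1 = 62·256 + 101 = 15973 = 0x3E65.

3E65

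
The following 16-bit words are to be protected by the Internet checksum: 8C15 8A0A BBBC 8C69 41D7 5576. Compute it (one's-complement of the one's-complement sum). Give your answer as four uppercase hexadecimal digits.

One's-complement addition (fold any carry out of bit 15 back into bit 0):
  0x8C15 + 0x8A0A = 0x1161F → wrap carry → 0x1620
  0x1620 + 0xBBBC = 0x0D1DC
  0xD1DC + 0x8C69 = 0x15E45 → wrap carry → 0x5E46
  0x5E46 + 0x41D7 = 0x0A01D
  0xA01D + 0x5576 = 0x0F593
One's-complement sum = 0xF593.
Checksum = ~0xF593 & 0xFFFF = 0x0A6C.

0A6C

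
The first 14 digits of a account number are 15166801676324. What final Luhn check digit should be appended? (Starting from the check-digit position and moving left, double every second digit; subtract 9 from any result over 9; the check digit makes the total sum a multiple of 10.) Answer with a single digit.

Partial digits right→left: 4 2 3 6 7 6 1 0 8 6 6 1 5 1
Double every second digit counting from the check-digit position (so the 1st, 3rd, 5th, ... of the partial from the right).
  doubled (with −9 where >9): 8 6 5 2 7 3 1 → sum 32
  kept as-is: 2 6 6 0 6 1 1 → sum 22
Total = 32 + 22 = 54.
Check digit = (10 − (54 mod 10)) mod 10 = 6.

6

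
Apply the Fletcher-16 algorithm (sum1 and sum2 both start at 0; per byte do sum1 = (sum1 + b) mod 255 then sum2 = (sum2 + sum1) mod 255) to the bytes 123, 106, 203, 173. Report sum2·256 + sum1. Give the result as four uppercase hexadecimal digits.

725F

Running sums (mod 255):
  after byte 0 (123): sum1=123, sum2=123
  after byte 1 (106): sum1=229, sum2=97
  after byte 2 (203): sum1=177, sum2=19
  after byte 3 (173): sum1=95, sum2=114
Checksum = sum2·256 + sum1 = 114·256 + 95 = 29279 = 0x725F.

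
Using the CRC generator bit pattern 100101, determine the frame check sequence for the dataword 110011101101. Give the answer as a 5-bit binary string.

Append 5 zeros: 11001110110100000. Divide by 100101 (XOR where the leading bit is 1):
  pos 0: 110011 XOR 100101 = 010110
  pos 1: 101101 XOR 100101 = 001000
  pos 3: 100001 XOR 100101 = 000100
  pos 6: 100101 XOR 100101 = 000000
Remainder (last 5 bits) = 00000. This is the CRC / FCS.

00000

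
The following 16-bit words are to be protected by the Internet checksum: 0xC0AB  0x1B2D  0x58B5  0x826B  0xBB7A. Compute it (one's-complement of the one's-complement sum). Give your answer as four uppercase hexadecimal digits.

One's-complement addition (fold any carry out of bit 15 back into bit 0):
  0xC0AB + 0x1B2D = 0x0DBD8
  0xDBD8 + 0x58B5 = 0x1348D → wrap carry → 0x348E
  0x348E + 0x826B = 0x0B6F9
  0xB6F9 + 0xBB7A = 0x17273 → wrap carry → 0x7274
One's-complement sum = 0x7274.
Checksum = ~0x7274 & 0xFFFF = 0x8D8B.

8D8B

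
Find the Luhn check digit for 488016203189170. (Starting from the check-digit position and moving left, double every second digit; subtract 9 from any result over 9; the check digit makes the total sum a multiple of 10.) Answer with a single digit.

Partial digits right→left: 0 7 1 9 8 1 3 0 2 6 1 0 8 8 4
Double every second digit counting from the check-digit position (so the 1st, 3rd, 5th, ... of the partial from the right).
  doubled (with −9 where >9): 0 2 7 6 4 2 7 8 → sum 36
  kept as-is: 7 9 1 0 6 0 8 → sum 31
Total = 36 + 31 = 67.
Check digit = (10 − (67 mod 10)) mod 10 = 3.

3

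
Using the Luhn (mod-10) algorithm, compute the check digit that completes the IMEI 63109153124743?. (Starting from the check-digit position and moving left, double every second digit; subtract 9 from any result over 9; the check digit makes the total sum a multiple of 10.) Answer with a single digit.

Partial digits right→left: 3 4 7 4 2 1 3 5 1 9 0 1 3 6
Double every second digit counting from the check-digit position (so the 1st, 3rd, 5th, ... of the partial from the right).
  doubled (with −9 where >9): 6 5 4 6 2 0 6 → sum 29
  kept as-is: 4 4 1 5 9 1 6 → sum 30
Total = 29 + 30 = 59.
Check digit = (10 − (59 mod 10)) mod 10 = 1.

1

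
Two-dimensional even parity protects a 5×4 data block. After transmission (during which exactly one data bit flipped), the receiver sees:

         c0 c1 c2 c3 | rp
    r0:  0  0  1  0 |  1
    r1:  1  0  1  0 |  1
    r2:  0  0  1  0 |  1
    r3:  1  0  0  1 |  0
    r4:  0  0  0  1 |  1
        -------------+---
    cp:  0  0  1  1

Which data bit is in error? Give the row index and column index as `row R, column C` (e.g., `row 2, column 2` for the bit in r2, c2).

Recompute each row's even parity and compare to rp:
  r0: data parity 1, sent rp 1 → ok
  r1: data parity 0, sent rp 1 → mismatch
  r2: data parity 1, sent rp 1 → ok
  r3: data parity 0, sent rp 0 → ok
  r4: data parity 1, sent rp 1 → ok
Recompute each column's even parity and compare to cp:
  c0: data parity 0, sent cp 0 → ok
  c1: data parity 0, sent cp 0 → ok
  c2: data parity 1, sent cp 1 → ok
  c3: data parity 0, sent cp 1 → mismatch
Exactly one row (r1) and one column (c3) fail → the flipped bit is at their intersection.

row 1, column 3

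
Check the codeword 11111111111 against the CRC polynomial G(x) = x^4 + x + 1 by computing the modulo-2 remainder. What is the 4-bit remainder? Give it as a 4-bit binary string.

Modulo-2 division of 11111111111 by 10011:
  pos 0: 11111 XOR 10011 = 01100
  pos 1: 11001 XOR 10011 = 01010
  pos 2: 10101 XOR 10011 = 00110
  pos 4: 11011 XOR 10011 = 01000
  pos 5: 10001 XOR 10011 = 00010
Remainder = 0101 (nonzero — an error is detected).

0101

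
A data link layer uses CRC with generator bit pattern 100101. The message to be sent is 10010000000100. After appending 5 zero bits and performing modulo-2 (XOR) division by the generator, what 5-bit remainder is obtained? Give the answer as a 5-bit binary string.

01000

Append 5 zeros: 1001000000010000000. Divide by 100101 (XOR where the leading bit is 1):
  pos 0: 100100 XOR 100101 = 000001
  pos 5: 100000 XOR 100101 = 000101
  pos 8: 101100 XOR 100101 = 001001
  pos 10: 100100 XOR 100101 = 000001
Remainder (last 5 bits) = 01000. This is the CRC / FCS.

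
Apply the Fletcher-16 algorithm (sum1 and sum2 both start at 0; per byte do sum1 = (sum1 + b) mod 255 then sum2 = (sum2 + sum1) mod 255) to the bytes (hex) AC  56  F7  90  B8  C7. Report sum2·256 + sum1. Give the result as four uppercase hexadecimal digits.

860C

Running sums (mod 255):
  after byte 0 (AC): sum1=172, sum2=172
  after byte 1 (56): sum1=3, sum2=175
  after byte 2 (F7): sum1=250, sum2=170
  after byte 3 (90): sum1=139, sum2=54
  after byte 4 (B8): sum1=68, sum2=122
  after byte 5 (C7): sum1=12, sum2=134
Checksum = sum2·256 + sum1 = 134·256 + 12 = 34316 = 0x860C.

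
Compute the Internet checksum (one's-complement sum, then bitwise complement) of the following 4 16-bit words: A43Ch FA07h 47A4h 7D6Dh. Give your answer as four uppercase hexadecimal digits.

One's-complement addition (fold any carry out of bit 15 back into bit 0):
  0xA43C + 0xFA07 = 0x19E43 → wrap carry → 0x9E44
  0x9E44 + 0x47A4 = 0x0E5E8
  0xE5E8 + 0x7D6D = 0x16355 → wrap carry → 0x6356
One's-complement sum = 0x6356.
Checksum = ~0x6356 & 0xFFFF = 0x9CA9.

9CA9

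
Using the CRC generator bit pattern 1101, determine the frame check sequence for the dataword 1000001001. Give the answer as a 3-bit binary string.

000

Append 3 zeros: 1000001001000. Divide by 1101 (XOR where the leading bit is 1):
  pos 0: 1000 XOR 1101 = 0101
  pos 1: 1010 XOR 1101 = 0111
  pos 2: 1110 XOR 1101 = 0011
  pos 4: 1110 XOR 1101 = 0011
  pos 6: 1101 XOR 1101 = 0000
Remainder (last 3 bits) = 000. This is the CRC / FCS.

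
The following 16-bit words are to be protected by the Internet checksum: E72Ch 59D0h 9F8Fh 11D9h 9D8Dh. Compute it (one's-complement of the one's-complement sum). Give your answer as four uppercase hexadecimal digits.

One's-complement addition (fold any carry out of bit 15 back into bit 0):
  0xE72C + 0x59D0 = 0x140FC → wrap carry → 0x40FD
  0x40FD + 0x9F8F = 0x0E08C
  0xE08C + 0x11D9 = 0x0F265
  0xF265 + 0x9D8D = 0x18FF2 → wrap carry → 0x8FF3
One's-complement sum = 0x8FF3.
Checksum = ~0x8FF3 & 0xFFFF = 0x700C.

700C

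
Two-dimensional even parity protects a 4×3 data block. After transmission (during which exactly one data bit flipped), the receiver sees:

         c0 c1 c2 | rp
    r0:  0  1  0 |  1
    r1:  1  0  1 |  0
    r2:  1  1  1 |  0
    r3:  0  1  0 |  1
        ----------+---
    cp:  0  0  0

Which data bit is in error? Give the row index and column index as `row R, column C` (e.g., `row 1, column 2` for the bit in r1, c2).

Recompute each row's even parity and compare to rp:
  r0: data parity 1, sent rp 1 → ok
  r1: data parity 0, sent rp 0 → ok
  r2: data parity 1, sent rp 0 → mismatch
  r3: data parity 1, sent rp 1 → ok
Recompute each column's even parity and compare to cp:
  c0: data parity 0, sent cp 0 → ok
  c1: data parity 1, sent cp 0 → mismatch
  c2: data parity 0, sent cp 0 → ok
Exactly one row (r2) and one column (c1) fail → the flipped bit is at their intersection.

row 2, column 1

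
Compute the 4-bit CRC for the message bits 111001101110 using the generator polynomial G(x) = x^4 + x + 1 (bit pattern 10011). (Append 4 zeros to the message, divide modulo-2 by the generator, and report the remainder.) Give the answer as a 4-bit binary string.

1001

Append 4 zeros: 1110011011100000. Divide by 10011 (XOR where the leading bit is 1):
  pos 0: 11100 XOR 10011 = 01111
  pos 1: 11111 XOR 10011 = 01100
  pos 2: 11001 XOR 10011 = 01010
  pos 3: 10100 XOR 10011 = 00111
  pos 5: 11111 XOR 10011 = 01100
  pos 6: 11001 XOR 10011 = 01010
  pos 7: 10100 XOR 10011 = 00111
  pos 9: 11100 XOR 10011 = 01111
  pos 10: 11110 XOR 10011 = 01101
  pos 11: 11010 XOR 10011 = 01001
Remainder (last 4 bits) = 1001. This is the CRC / FCS.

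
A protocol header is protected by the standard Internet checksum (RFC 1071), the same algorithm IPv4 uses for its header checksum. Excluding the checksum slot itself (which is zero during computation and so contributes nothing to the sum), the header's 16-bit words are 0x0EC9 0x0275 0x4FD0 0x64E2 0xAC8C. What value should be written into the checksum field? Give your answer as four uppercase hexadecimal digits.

8D82

One's-complement addition (fold any carry out of bit 15 back into bit 0):
  0x0EC9 + 0x0275 = 0x0113E
  0x113E + 0x4FD0 = 0x0610E
  0x610E + 0x64E2 = 0x0C5F0
  0xC5F0 + 0xAC8C = 0x1727C → wrap carry → 0x727D
One's-complement sum = 0x727D.
Checksum = ~0x727D & 0xFFFF = 0x8D82.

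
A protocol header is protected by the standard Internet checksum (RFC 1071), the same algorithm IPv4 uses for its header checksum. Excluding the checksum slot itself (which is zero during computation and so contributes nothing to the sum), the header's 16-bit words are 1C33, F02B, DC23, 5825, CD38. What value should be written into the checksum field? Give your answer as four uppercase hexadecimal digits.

One's-complement addition (fold any carry out of bit 15 back into bit 0):
  0x1C33 + 0xF02B = 0x10C5E → wrap carry → 0x0C5F
  0x0C5F + 0xDC23 = 0x0E882
  0xE882 + 0x5825 = 0x140A7 → wrap carry → 0x40A8
  0x40A8 + 0xCD38 = 0x10DE0 → wrap carry → 0x0DE1
One's-complement sum = 0x0DE1.
Checksum = ~0x0DE1 & 0xFFFF = 0xF21E.

F21E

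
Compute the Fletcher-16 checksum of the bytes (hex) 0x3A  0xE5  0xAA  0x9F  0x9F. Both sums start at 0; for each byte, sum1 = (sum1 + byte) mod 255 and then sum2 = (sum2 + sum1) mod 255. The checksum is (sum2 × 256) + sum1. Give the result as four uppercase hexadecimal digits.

Running sums (mod 255):
  after byte 0 (0x3A): sum1=58, sum2=58
  after byte 1 (0xE5): sum1=32, sum2=90
  after byte 2 (0xAA): sum1=202, sum2=37
  after byte 3 (0x9F): sum1=106, sum2=143
  after byte 4 (0x9F): sum1=10, sum2=153
Checksum = sum2·256 + sum1 = 153·256 + 10 = 39178 = 0x990A.

990A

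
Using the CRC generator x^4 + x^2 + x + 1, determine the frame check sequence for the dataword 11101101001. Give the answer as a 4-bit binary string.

1110

Append 4 zeros: 111011010010000. Divide by 10111 (XOR where the leading bit is 1):
  pos 0: 11101 XOR 10111 = 01010
  pos 1: 10101 XOR 10111 = 00010
  pos 4: 10010 XOR 10111 = 00101
  pos 6: 10101 XOR 10111 = 00010
  pos 9: 10000 XOR 10111 = 00111
Remainder (last 4 bits) = 1110. This is the CRC / FCS.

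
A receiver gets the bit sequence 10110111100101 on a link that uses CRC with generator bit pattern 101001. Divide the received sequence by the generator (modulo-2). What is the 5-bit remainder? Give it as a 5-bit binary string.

00000

Modulo-2 division of 10110111100101 by 101001:
  pos 0: 101101 XOR 101001 = 000100
  pos 3: 100111 XOR 101001 = 001110
  pos 5: 111000 XOR 101001 = 010001
  pos 6: 100011 XOR 101001 = 001010
  pos 8: 101001 XOR 101001 = 000000
Remainder = 00000 (zero — the frame passes the CRC check).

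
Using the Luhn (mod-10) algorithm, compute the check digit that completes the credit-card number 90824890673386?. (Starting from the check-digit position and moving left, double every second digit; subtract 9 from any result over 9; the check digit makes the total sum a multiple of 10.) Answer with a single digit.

Partial digits right→left: 6 8 3 3 7 6 0 9 8 4 2 8 0 9
Double every second digit counting from the check-digit position (so the 1st, 3rd, 5th, ... of the partial from the right).
  doubled (with −9 where >9): 3 6 5 0 7 4 0 → sum 25
  kept as-is: 8 3 6 9 4 8 9 → sum 47
Total = 25 + 47 = 72.
Check digit = (10 − (72 mod 10)) mod 10 = 8.

8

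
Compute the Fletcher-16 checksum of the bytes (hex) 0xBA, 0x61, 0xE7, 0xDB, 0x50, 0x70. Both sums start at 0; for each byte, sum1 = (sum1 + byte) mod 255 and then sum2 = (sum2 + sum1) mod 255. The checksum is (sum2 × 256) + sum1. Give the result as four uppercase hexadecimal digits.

8BA0

Running sums (mod 255):
  after byte 0 (0xBA): sum1=186, sum2=186
  after byte 1 (0x61): sum1=28, sum2=214
  after byte 2 (0xE7): sum1=4, sum2=218
  after byte 3 (0xDB): sum1=223, sum2=186
  after byte 4 (0x50): sum1=48, sum2=234
  after byte 5 (0x70): sum1=160, sum2=139
Checksum = sum2·256 + sum1 = 139·256 + 160 = 35744 = 0x8BA0.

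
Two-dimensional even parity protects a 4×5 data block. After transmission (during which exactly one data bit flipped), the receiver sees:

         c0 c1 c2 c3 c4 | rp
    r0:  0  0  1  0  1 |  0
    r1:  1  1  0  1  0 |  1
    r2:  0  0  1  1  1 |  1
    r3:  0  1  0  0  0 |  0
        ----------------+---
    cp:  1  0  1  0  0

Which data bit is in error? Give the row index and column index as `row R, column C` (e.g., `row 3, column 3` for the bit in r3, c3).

Recompute each row's even parity and compare to rp:
  r0: data parity 0, sent rp 0 → ok
  r1: data parity 1, sent rp 1 → ok
  r2: data parity 1, sent rp 1 → ok
  r3: data parity 1, sent rp 0 → mismatch
Recompute each column's even parity and compare to cp:
  c0: data parity 1, sent cp 1 → ok
  c1: data parity 0, sent cp 0 → ok
  c2: data parity 0, sent cp 1 → mismatch
  c3: data parity 0, sent cp 0 → ok
  c4: data parity 0, sent cp 0 → ok
Exactly one row (r3) and one column (c2) fail → the flipped bit is at their intersection.

row 3, column 2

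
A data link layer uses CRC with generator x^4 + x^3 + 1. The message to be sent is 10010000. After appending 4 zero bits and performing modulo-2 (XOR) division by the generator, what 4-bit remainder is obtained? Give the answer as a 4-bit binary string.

0011

Append 4 zeros: 100100000000. Divide by 11001 (XOR where the leading bit is 1):
  pos 0: 10010 XOR 11001 = 01011
  pos 1: 10110 XOR 11001 = 01111
  pos 2: 11110 XOR 11001 = 00111
  pos 4: 11100 XOR 11001 = 00101
  pos 6: 10100 XOR 11001 = 01101
  pos 7: 11010 XOR 11001 = 00011
Remainder (last 4 bits) = 0011. This is the CRC / FCS.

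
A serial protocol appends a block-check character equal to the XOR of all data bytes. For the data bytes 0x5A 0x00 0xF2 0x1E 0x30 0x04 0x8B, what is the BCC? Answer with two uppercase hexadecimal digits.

09

XOR the bytes together:
  start with 0x5A
  0x5A ⊕ 0x00 = 0x5A
  0x5A ⊕ 0xF2 = 0xA8
  0xA8 ⊕ 0x1E = 0xB6
  0xB6 ⊕ 0x30 = 0x86
  0x86 ⊕ 0x04 = 0x82
  0x82 ⊕ 0x8B = 0x09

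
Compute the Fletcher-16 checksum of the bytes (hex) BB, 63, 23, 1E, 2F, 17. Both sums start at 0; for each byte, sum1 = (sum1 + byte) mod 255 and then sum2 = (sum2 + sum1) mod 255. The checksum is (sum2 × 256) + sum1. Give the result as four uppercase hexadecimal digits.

B3A6

Running sums (mod 255):
  after byte 0 (BB): sum1=187, sum2=187
  after byte 1 (63): sum1=31, sum2=218
  after byte 2 (23): sum1=66, sum2=29
  after byte 3 (1E): sum1=96, sum2=125
  after byte 4 (2F): sum1=143, sum2=13
  after byte 5 (17): sum1=166, sum2=179
Checksum = sum2·256 + sum1 = 179·256 + 166 = 45990 = 0xB3A6.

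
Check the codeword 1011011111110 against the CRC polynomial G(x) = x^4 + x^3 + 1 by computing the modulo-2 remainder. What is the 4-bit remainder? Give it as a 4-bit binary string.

1000

Modulo-2 division of 1011011111110 by 11001:
  pos 0: 10110 XOR 11001 = 01111
  pos 1: 11111 XOR 11001 = 00110
  pos 3: 11011 XOR 11001 = 00010
  pos 6: 10111 XOR 11001 = 01110
  pos 7: 11101 XOR 11001 = 00100
Remainder = 1000 (nonzero — an error is detected).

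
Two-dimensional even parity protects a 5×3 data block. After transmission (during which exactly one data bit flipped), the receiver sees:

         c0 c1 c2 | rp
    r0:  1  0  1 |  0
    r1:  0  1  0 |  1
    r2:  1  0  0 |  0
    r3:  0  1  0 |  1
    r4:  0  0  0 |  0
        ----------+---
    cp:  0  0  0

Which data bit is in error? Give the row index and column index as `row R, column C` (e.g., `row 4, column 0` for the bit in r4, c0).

row 2, column 2

Recompute each row's even parity and compare to rp:
  r0: data parity 0, sent rp 0 → ok
  r1: data parity 1, sent rp 1 → ok
  r2: data parity 1, sent rp 0 → mismatch
  r3: data parity 1, sent rp 1 → ok
  r4: data parity 0, sent rp 0 → ok
Recompute each column's even parity and compare to cp:
  c0: data parity 0, sent cp 0 → ok
  c1: data parity 0, sent cp 0 → ok
  c2: data parity 1, sent cp 0 → mismatch
Exactly one row (r2) and one column (c2) fail → the flipped bit is at their intersection.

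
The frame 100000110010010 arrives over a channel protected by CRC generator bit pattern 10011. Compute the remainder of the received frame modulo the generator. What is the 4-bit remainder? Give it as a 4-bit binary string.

Modulo-2 division of 100000110010010 by 10011:
  pos 0: 10000 XOR 10011 = 00011
  pos 3: 11011 XOR 10011 = 01000
  pos 4: 10000 XOR 10011 = 00011
  pos 7: 11010 XOR 10011 = 01001
  pos 8: 10010 XOR 10011 = 00001
Remainder = 0110 (nonzero — an error is detected).

0110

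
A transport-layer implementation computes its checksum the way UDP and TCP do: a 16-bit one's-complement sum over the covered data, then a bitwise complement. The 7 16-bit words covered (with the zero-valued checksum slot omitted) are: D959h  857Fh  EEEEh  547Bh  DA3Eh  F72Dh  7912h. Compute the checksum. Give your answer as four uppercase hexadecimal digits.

133D

One's-complement addition (fold any carry out of bit 15 back into bit 0):
  0xD959 + 0x857F = 0x15ED8 → wrap carry → 0x5ED9
  0x5ED9 + 0xEEEE = 0x14DC7 → wrap carry → 0x4DC8
  0x4DC8 + 0x547B = 0x0A243
  0xA243 + 0xDA3E = 0x17C81 → wrap carry → 0x7C82
  0x7C82 + 0xF72D = 0x173AF → wrap carry → 0x73B0
  0x73B0 + 0x7912 = 0x0ECC2
One's-complement sum = 0xECC2.
Checksum = ~0xECC2 & 0xFFFF = 0x133D.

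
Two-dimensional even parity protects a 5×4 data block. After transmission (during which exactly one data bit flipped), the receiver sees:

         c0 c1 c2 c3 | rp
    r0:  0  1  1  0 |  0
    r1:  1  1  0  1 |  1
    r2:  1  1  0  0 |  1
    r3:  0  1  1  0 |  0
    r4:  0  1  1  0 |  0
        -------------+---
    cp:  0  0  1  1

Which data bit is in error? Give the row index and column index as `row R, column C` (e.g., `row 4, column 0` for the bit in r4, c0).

Recompute each row's even parity and compare to rp:
  r0: data parity 0, sent rp 0 → ok
  r1: data parity 1, sent rp 1 → ok
  r2: data parity 0, sent rp 1 → mismatch
  r3: data parity 0, sent rp 0 → ok
  r4: data parity 0, sent rp 0 → ok
Recompute each column's even parity and compare to cp:
  c0: data parity 0, sent cp 0 → ok
  c1: data parity 1, sent cp 0 → mismatch
  c2: data parity 1, sent cp 1 → ok
  c3: data parity 1, sent cp 1 → ok
Exactly one row (r2) and one column (c1) fail → the flipped bit is at their intersection.

row 2, column 1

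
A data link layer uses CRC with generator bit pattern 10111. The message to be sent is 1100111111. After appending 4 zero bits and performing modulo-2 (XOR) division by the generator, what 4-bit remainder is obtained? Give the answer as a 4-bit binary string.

Append 4 zeros: 11001111110000. Divide by 10111 (XOR where the leading bit is 1):
  pos 0: 11001 XOR 10111 = 01110
  pos 1: 11101 XOR 10111 = 01010
  pos 2: 10101 XOR 10111 = 00010
  pos 5: 10111 XOR 10111 = 00000
Remainder (last 4 bits) = 0000. This is the CRC / FCS.

0000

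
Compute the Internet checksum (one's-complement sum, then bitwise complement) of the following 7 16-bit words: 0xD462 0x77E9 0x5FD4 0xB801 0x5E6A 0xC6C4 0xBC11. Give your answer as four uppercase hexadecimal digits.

BA9C

One's-complement addition (fold any carry out of bit 15 back into bit 0):
  0xD462 + 0x77E9 = 0x14C4B → wrap carry → 0x4C4C
  0x4C4C + 0x5FD4 = 0x0AC20
  0xAC20 + 0xB801 = 0x16421 → wrap carry → 0x6422
  0x6422 + 0x5E6A = 0x0C28C
  0xC28C + 0xC6C4 = 0x18950 → wrap carry → 0x8951
  0x8951 + 0xBC11 = 0x14562 → wrap carry → 0x4563
One's-complement sum = 0x4563.
Checksum = ~0x4563 & 0xFFFF = 0xBA9C.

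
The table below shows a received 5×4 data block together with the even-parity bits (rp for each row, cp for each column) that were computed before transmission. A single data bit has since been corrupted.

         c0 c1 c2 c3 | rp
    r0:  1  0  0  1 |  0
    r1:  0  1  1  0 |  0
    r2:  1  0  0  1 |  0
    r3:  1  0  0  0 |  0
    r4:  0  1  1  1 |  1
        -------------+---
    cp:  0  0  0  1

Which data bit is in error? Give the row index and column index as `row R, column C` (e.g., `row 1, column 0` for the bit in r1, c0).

row 3, column 0

Recompute each row's even parity and compare to rp:
  r0: data parity 0, sent rp 0 → ok
  r1: data parity 0, sent rp 0 → ok
  r2: data parity 0, sent rp 0 → ok
  r3: data parity 1, sent rp 0 → mismatch
  r4: data parity 1, sent rp 1 → ok
Recompute each column's even parity and compare to cp:
  c0: data parity 1, sent cp 0 → mismatch
  c1: data parity 0, sent cp 0 → ok
  c2: data parity 0, sent cp 0 → ok
  c3: data parity 1, sent cp 1 → ok
Exactly one row (r3) and one column (c0) fail → the flipped bit is at their intersection.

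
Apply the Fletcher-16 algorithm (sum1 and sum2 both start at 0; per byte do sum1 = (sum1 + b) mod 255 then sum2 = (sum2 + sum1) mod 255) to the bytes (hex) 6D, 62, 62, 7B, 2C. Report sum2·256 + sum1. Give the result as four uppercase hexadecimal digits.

F6D9

Running sums (mod 255):
  after byte 0 (6D): sum1=109, sum2=109
  after byte 1 (62): sum1=207, sum2=61
  after byte 2 (62): sum1=50, sum2=111
  after byte 3 (7B): sum1=173, sum2=29
  after byte 4 (2C): sum1=217, sum2=246
Checksum = sum2·256 + sum1 = 246·256 + 217 = 63193 = 0xF6D9.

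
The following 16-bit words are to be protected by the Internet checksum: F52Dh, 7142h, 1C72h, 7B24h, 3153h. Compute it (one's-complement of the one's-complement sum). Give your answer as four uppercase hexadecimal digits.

One's-complement addition (fold any carry out of bit 15 back into bit 0):
  0xF52D + 0x7142 = 0x1666F → wrap carry → 0x6670
  0x6670 + 0x1C72 = 0x082E2
  0x82E2 + 0x7B24 = 0x0FE06
  0xFE06 + 0x3153 = 0x12F59 → wrap carry → 0x2F5A
One's-complement sum = 0x2F5A.
Checksum = ~0x2F5A & 0xFFFF = 0xD0A5.

D0A5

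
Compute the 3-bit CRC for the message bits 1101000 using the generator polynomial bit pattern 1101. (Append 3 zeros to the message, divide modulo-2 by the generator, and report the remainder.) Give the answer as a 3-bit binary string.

Append 3 zeros: 1101000000. Divide by 1101 (XOR where the leading bit is 1):
  pos 0: 1101 XOR 1101 = 0000
Remainder (last 3 bits) = 000. This is the CRC / FCS.

000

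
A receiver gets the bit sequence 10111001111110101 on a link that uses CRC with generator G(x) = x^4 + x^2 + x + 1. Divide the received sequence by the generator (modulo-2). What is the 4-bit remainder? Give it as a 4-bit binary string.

Modulo-2 division of 10111001111110101 by 10111:
  pos 0: 10111 XOR 10111 = 00000
  pos 7: 11111 XOR 10111 = 01000
  pos 8: 10001 XOR 10111 = 00110
  pos 10: 11001 XOR 10111 = 01110
  pos 11: 11100 XOR 10111 = 01011
  pos 12: 10111 XOR 10111 = 00000
Remainder = 0000 (zero — the frame passes the CRC check).

0000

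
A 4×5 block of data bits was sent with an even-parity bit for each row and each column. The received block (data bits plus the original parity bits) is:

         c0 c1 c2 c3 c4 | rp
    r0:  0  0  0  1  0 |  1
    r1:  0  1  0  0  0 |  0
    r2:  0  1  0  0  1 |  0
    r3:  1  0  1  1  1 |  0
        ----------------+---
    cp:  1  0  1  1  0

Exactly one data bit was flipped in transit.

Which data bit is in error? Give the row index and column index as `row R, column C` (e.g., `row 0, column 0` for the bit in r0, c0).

Recompute each row's even parity and compare to rp:
  r0: data parity 1, sent rp 1 → ok
  r1: data parity 1, sent rp 0 → mismatch
  r2: data parity 0, sent rp 0 → ok
  r3: data parity 0, sent rp 0 → ok
Recompute each column's even parity and compare to cp:
  c0: data parity 1, sent cp 1 → ok
  c1: data parity 0, sent cp 0 → ok
  c2: data parity 1, sent cp 1 → ok
  c3: data parity 0, sent cp 1 → mismatch
  c4: data parity 0, sent cp 0 → ok
Exactly one row (r1) and one column (c3) fail → the flipped bit is at their intersection.

row 1, column 3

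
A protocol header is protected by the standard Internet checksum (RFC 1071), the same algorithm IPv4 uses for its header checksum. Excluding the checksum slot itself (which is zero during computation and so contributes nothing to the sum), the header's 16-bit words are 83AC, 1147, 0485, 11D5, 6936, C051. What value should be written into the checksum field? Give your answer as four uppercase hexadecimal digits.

One's-complement addition (fold any carry out of bit 15 back into bit 0):
  0x83AC + 0x1147 = 0x094F3
  0x94F3 + 0x0485 = 0x09978
  0x9978 + 0x11D5 = 0x0AB4D
  0xAB4D + 0x6936 = 0x11483 → wrap carry → 0x1484
  0x1484 + 0xC051 = 0x0D4D5
One's-complement sum = 0xD4D5.
Checksum = ~0xD4D5 & 0xFFFF = 0x2B2A.

2B2A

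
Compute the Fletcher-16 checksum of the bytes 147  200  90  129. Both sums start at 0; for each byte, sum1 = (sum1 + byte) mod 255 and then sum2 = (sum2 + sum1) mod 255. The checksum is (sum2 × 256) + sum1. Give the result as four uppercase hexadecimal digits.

DE38

Running sums (mod 255):
  after byte 0 (147): sum1=147, sum2=147
  after byte 1 (200): sum1=92, sum2=239
  after byte 2 (90): sum1=182, sum2=166
  after byte 3 (129): sum1=56, sum2=222
Checksum = sum2·256 + sum1 = 222·256 + 56 = 56888 = 0xDE38.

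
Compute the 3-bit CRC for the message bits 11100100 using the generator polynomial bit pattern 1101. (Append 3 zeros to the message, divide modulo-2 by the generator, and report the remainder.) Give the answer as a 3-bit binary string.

Append 3 zeros: 11100100000. Divide by 1101 (XOR where the leading bit is 1):
  pos 0: 1110 XOR 1101 = 0011
  pos 2: 1101 XOR 1101 = 0000
Remainder (last 3 bits) = 000. This is the CRC / FCS.

000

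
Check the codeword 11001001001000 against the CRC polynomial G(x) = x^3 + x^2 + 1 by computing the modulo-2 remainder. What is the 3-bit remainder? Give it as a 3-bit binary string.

Modulo-2 division of 11001001001000 by 1101:
  pos 0: 1100 XOR 1101 = 0001
  pos 3: 1100 XOR 1101 = 0001
  pos 6: 1100 XOR 1101 = 0001
  pos 9: 1100 XOR 1101 = 0001
Remainder = 010 (nonzero — an error is detected).

010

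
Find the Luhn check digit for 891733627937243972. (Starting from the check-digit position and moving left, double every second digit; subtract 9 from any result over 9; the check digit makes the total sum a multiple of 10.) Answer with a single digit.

1

Partial digits right→left: 2 7 9 3 4 2 7 3 9 7 2 6 3 3 7 1 9 8
Double every second digit counting from the check-digit position (so the 1st, 3rd, 5th, ... of the partial from the right).
  doubled (with −9 where >9): 4 9 8 5 9 4 6 5 9 → sum 59
  kept as-is: 7 3 2 3 7 6 3 1 8 → sum 40
Total = 59 + 40 = 99.
Check digit = (10 − (99 mod 10)) mod 10 = 1.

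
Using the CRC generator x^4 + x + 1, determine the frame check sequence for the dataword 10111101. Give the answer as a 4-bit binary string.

0101

Append 4 zeros: 101111010000. Divide by 10011 (XOR where the leading bit is 1):
  pos 0: 10111 XOR 10011 = 00100
  pos 2: 10010 XOR 10011 = 00001
  pos 6: 11000 XOR 10011 = 01011
  pos 7: 10110 XOR 10011 = 00101
Remainder (last 4 bits) = 0101. This is the CRC / FCS.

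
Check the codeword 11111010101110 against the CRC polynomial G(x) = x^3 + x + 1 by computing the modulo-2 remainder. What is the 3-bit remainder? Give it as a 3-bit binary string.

Modulo-2 division of 11111010101110 by 1011:
  pos 0: 1111 XOR 1011 = 0100
  pos 1: 1001 XOR 1011 = 0010
  pos 3: 1001 XOR 1011 = 0010
  pos 5: 1001 XOR 1011 = 0010
  pos 7: 1001 XOR 1011 = 0010
  pos 9: 1011 XOR 1011 = 0000
Remainder = 000 (zero — the frame passes the CRC check).

000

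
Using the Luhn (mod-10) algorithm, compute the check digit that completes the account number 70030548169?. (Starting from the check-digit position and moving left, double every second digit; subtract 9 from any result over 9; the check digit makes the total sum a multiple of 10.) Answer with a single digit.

4

Partial digits right→left: 9 6 1 8 4 5 0 3 0 0 7
Double every second digit counting from the check-digit position (so the 1st, 3rd, 5th, ... of the partial from the right).
  doubled (with −9 where >9): 9 2 8 0 0 5 → sum 24
  kept as-is: 6 8 5 3 0 → sum 22
Total = 24 + 22 = 46.
Check digit = (10 − (46 mod 10)) mod 10 = 4.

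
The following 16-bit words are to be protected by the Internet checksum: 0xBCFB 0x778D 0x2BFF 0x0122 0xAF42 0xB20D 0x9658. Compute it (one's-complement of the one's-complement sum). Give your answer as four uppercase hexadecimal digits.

A6AC

One's-complement addition (fold any carry out of bit 15 back into bit 0):
  0xBCFB + 0x778D = 0x13488 → wrap carry → 0x3489
  0x3489 + 0x2BFF = 0x06088
  0x6088 + 0x0122 = 0x061AA
  0x61AA + 0xAF42 = 0x110EC → wrap carry → 0x10ED
  0x10ED + 0xB20D = 0x0C2FA
  0xC2FA + 0x9658 = 0x15952 → wrap carry → 0x5953
One's-complement sum = 0x5953.
Checksum = ~0x5953 & 0xFFFF = 0xA6AC.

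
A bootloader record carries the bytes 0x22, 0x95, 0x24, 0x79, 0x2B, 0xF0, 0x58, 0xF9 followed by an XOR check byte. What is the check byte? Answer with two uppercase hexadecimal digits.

90

XOR the bytes together:
  start with 0x22
  0x22 ⊕ 0x95 = 0xB7
  0xB7 ⊕ 0x24 = 0x93
  0x93 ⊕ 0x79 = 0xEA
  0xEA ⊕ 0x2B = 0xC1
  0xC1 ⊕ 0xF0 = 0x31
  0x31 ⊕ 0x58 = 0x69
  0x69 ⊕ 0xF9 = 0x90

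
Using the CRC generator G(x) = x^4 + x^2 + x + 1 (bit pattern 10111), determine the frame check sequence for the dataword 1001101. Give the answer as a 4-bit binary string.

0101

Append 4 zeros: 10011010000. Divide by 10111 (XOR where the leading bit is 1):
  pos 0: 10011 XOR 10111 = 00100
  pos 2: 10001 XOR 10111 = 00110
  pos 4: 11000 XOR 10111 = 01111
  pos 5: 11110 XOR 10111 = 01001
  pos 6: 10010 XOR 10111 = 00101
Remainder (last 4 bits) = 0101. This is the CRC / FCS.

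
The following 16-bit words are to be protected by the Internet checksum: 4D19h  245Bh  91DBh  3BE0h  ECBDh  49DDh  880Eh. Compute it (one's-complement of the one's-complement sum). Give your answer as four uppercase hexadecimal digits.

One's-complement addition (fold any carry out of bit 15 back into bit 0):
  0x4D19 + 0x245B = 0x07174
  0x7174 + 0x91DB = 0x1034F → wrap carry → 0x0350
  0x0350 + 0x3BE0 = 0x03F30
  0x3F30 + 0xECBD = 0x12BED → wrap carry → 0x2BEE
  0x2BEE + 0x49DD = 0x075CB
  0x75CB + 0x880E = 0x0FDD9
One's-complement sum = 0xFDD9.
Checksum = ~0xFDD9 & 0xFFFF = 0x0226.

0226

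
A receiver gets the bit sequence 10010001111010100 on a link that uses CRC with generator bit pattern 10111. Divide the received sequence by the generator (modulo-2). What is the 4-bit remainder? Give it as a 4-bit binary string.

Modulo-2 division of 10010001111010100 by 10111:
  pos 0: 10010 XOR 10111 = 00101
  pos 2: 10100 XOR 10111 = 00011
  pos 5: 11111 XOR 10111 = 01000
  pos 6: 10001 XOR 10111 = 00110
  pos 8: 11001 XOR 10111 = 01110
  pos 9: 11100 XOR 10111 = 01011
  pos 10: 10111 XOR 10111 = 00000
Remainder = 0000 (zero — the frame passes the CRC check).

0000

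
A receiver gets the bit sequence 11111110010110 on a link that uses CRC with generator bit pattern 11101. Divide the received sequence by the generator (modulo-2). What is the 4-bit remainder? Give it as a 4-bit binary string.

Modulo-2 division of 11111110010110 by 11101:
  pos 0: 11111 XOR 11101 = 00010
  pos 3: 10110 XOR 11101 = 01011
  pos 4: 10110 XOR 11101 = 01011
  pos 5: 10111 XOR 11101 = 01010
  pos 6: 10100 XOR 11101 = 01001
  pos 7: 10011 XOR 11101 = 01110
  pos 8: 11101 XOR 11101 = 00000
Remainder = 0000 (zero — the frame passes the CRC check).

0000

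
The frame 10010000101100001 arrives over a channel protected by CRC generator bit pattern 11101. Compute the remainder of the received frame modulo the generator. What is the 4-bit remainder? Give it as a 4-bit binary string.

Modulo-2 division of 10010000101100001 by 11101:
  pos 0: 10010 XOR 11101 = 01111
  pos 1: 11110 XOR 11101 = 00011
  pos 4: 11001 XOR 11101 = 00100
  pos 6: 10001 XOR 11101 = 01100
  pos 7: 11001 XOR 11101 = 00100
  pos 9: 10000 XOR 11101 = 01101
  pos 10: 11010 XOR 11101 = 00111
  pos 12: 11101 XOR 11101 = 00000
Remainder = 0000 (zero — the frame passes the CRC check).

0000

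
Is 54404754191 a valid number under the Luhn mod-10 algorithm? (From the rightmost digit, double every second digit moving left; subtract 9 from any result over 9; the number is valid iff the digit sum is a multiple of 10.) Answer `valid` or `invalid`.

valid

From the right, keep odd positions and double even positions (subtract 9 from any doubled value over 9):
  doubled (positions 2,4,...): 9 8 5 0 8 → sum 30
  kept (positions 1,3,...): 1 1 5 4 4 5 → sum 20
Total = 50.
50 mod 10 = 0, so the number is valid.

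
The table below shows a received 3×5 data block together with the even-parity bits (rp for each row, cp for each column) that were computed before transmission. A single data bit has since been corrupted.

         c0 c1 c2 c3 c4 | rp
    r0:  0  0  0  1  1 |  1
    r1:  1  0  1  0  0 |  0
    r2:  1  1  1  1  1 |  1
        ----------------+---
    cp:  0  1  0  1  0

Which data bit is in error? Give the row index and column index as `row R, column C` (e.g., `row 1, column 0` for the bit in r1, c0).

row 0, column 3

Recompute each row's even parity and compare to rp:
  r0: data parity 0, sent rp 1 → mismatch
  r1: data parity 0, sent rp 0 → ok
  r2: data parity 1, sent rp 1 → ok
Recompute each column's even parity and compare to cp:
  c0: data parity 0, sent cp 0 → ok
  c1: data parity 1, sent cp 1 → ok
  c2: data parity 0, sent cp 0 → ok
  c3: data parity 0, sent cp 1 → mismatch
  c4: data parity 0, sent cp 0 → ok
Exactly one row (r0) and one column (c3) fail → the flipped bit is at their intersection.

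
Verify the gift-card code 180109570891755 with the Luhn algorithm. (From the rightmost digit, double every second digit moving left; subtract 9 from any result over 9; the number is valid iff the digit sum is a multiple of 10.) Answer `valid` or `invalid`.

From the right, keep odd positions and double even positions (subtract 9 from any doubled value over 9):
  doubled (positions 2,4,...): 1 2 7 5 9 2 7 → sum 33
  kept (positions 1,3,...): 5 7 9 0 5 0 0 1 → sum 27
Total = 60.
60 mod 10 = 0, so the number is valid.

valid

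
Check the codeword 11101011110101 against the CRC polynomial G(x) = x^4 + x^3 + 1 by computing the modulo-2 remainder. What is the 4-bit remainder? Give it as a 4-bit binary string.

Modulo-2 division of 11101011110101 by 11001:
  pos 0: 11101 XOR 11001 = 00100
  pos 2: 10001 XOR 11001 = 01000
  pos 3: 10001 XOR 11001 = 01000
  pos 4: 10001 XOR 11001 = 01000
  pos 5: 10001 XOR 11001 = 01000
  pos 6: 10000 XOR 11001 = 01001
  pos 7: 10011 XOR 11001 = 01010
  pos 8: 10100 XOR 11001 = 01101
  pos 9: 11011 XOR 11001 = 00010
Remainder = 0010 (nonzero — an error is detected).

0010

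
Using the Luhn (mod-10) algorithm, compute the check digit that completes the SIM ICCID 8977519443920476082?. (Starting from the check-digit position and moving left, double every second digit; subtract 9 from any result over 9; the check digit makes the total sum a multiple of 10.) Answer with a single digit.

8

Partial digits right→left: 2 8 0 6 7 4 0 2 9 3 4 4 9 1 5 7 7 9 8
Double every second digit counting from the check-digit position (so the 1st, 3rd, 5th, ... of the partial from the right).
  doubled (with −9 where >9): 4 0 5 0 9 8 9 1 5 7 → sum 48
  kept as-is: 8 6 4 2 3 4 1 7 9 → sum 44
Total = 48 + 44 = 92.
Check digit = (10 − (92 mod 10)) mod 10 = 8.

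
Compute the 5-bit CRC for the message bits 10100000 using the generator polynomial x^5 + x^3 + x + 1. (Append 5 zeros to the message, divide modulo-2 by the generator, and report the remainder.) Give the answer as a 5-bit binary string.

01001

Append 5 zeros: 1010000000000. Divide by 101011 (XOR where the leading bit is 1):
  pos 0: 101000 XOR 101011 = 000011
  pos 4: 110000 XOR 101011 = 011011
  pos 5: 110110 XOR 101011 = 011101
  pos 6: 111010 XOR 101011 = 010001
  pos 7: 100010 XOR 101011 = 001001
Remainder (last 5 bits) = 01001. This is the CRC / FCS.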